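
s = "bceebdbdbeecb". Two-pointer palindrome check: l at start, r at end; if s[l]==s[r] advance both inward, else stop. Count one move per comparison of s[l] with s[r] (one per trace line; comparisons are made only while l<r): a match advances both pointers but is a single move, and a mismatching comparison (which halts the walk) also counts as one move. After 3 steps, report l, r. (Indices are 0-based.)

l=3, r=9

[0,12] 'b'=='b' → l++,r--
[1,11] 'c'=='c' → l++,r--
[2,10] 'e'=='e' → l++,r--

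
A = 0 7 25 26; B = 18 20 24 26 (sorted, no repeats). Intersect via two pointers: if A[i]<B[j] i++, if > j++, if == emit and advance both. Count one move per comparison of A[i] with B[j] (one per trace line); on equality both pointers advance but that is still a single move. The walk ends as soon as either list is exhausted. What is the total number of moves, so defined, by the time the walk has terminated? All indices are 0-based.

7 moves

i=0 j=0: 0<18, i++
i=1 j=0: 7<18, i++
i=2 j=0: 25>18, j++
i=2 j=1: 25>20, j++
i=2 j=2: 25>24, j++
i=2 j=3: 25<26, i++
i=3 j=3: 26==26 emit, i++,j++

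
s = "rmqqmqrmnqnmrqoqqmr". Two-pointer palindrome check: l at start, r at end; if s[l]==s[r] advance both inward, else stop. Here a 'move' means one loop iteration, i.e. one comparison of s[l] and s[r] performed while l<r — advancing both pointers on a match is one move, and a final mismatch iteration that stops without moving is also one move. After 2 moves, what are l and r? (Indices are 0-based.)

l=2, r=16

l=0 r=18: 'r'=='r', l++,r--
l=1 r=17: 'm'=='m', l++,r--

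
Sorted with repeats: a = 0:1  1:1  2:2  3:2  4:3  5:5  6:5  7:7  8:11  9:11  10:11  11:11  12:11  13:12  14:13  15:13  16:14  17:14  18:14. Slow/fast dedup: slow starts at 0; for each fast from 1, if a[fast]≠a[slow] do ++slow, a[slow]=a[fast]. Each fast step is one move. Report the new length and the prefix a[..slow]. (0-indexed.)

slow=0 fast=1: a[fast]=1=a[slow] dup, fast++
slow=0 fast=2: a[fast]=2≠a[slow]=1 write a[1]=2, slow++,fast++
slow=1 fast=3: a[fast]=2=a[slow] dup, fast++
slow=1 fast=4: a[fast]=3≠a[slow]=2 write a[2]=3, slow++,fast++
slow=2 fast=5: a[fast]=5≠a[slow]=3 write a[3]=5, slow++,fast++
slow=3 fast=6: a[fast]=5=a[slow] dup, fast++
slow=3 fast=7: a[fast]=7≠a[slow]=5 write a[4]=7, slow++,fast++
slow=4 fast=8: a[fast]=11≠a[slow]=7 write a[5]=11, slow++,fast++
slow=5 fast=9: a[fast]=11=a[slow] dup, fast++
slow=5 fast=10: a[fast]=11=a[slow] dup, fast++
slow=5 fast=11: a[fast]=11=a[slow] dup, fast++
slow=5 fast=12: a[fast]=11=a[slow] dup, fast++
slow=5 fast=13: a[fast]=12≠a[slow]=11 write a[6]=12, slow++,fast++
slow=6 fast=14: a[fast]=13≠a[slow]=12 write a[7]=13, slow++,fast++
slow=7 fast=15: a[fast]=13=a[slow] dup, fast++
slow=7 fast=16: a[fast]=14≠a[slow]=13 write a[8]=14, slow++,fast++
slow=8 fast=17: a[fast]=14=a[slow] dup, fast++
slow=8 fast=18: a[fast]=14=a[slow] dup, fast++

length 9; prefix = [1, 2, 3, 5, 7, 11, 12, 13, 14]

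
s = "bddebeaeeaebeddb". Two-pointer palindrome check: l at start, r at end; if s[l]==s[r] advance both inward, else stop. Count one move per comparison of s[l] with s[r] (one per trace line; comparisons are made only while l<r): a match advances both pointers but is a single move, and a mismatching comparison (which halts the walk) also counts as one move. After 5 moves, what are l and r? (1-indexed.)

l=6, r=11

[1,16] 'b'=='b' → l++,r--
[2,15] 'd'=='d' → l++,r--
[3,14] 'd'=='d' → l++,r--
[4,13] 'e'=='e' → l++,r--
[5,12] 'b'=='b' → l++,r--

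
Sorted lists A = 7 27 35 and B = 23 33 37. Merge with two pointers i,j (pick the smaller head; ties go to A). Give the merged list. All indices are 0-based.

i=0 j=0: A[i]=7<=B[j]=23 take 7, i++
i=1 j=0: A[i]=27>B[j]=23 take 23, j++
i=1 j=1: A[i]=27<=B[j]=33 take 27, i++
i=2 j=1: A[i]=35>B[j]=33 take 33, j++
i=2 j=2: A[i]=35<=B[j]=37 take 35, i++
i=3 j=2: A done, take B[j]=37, j++

[7, 23, 27, 33, 35, 37]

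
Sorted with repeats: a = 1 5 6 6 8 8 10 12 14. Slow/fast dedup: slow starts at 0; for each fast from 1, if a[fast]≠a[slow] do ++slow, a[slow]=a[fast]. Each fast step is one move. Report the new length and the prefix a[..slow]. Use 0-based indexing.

length 7; prefix = [1, 5, 6, 8, 10, 12, 14]

(s=0,f=1) a[fast]=5≠a[slow]=1 write a[1]=5 → slow++,fast++
(s=1,f=2) a[fast]=6≠a[slow]=5 write a[2]=6 → slow++,fast++
(s=2,f=3) a[fast]=6=a[slow] dup → fast++
(s=2,f=4) a[fast]=8≠a[slow]=6 write a[3]=8 → slow++,fast++
(s=3,f=5) a[fast]=8=a[slow] dup → fast++
(s=3,f=6) a[fast]=10≠a[slow]=8 write a[4]=10 → slow++,fast++
(s=4,f=7) a[fast]=12≠a[slow]=10 write a[5]=12 → slow++,fast++
(s=5,f=8) a[fast]=14≠a[slow]=12 write a[6]=14 → slow++,fast++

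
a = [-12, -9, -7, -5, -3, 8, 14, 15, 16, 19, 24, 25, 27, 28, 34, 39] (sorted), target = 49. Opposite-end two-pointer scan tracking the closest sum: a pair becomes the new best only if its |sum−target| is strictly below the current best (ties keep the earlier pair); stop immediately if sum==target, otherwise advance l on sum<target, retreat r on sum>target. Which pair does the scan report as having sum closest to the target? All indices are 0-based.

[0,15] -12+39=27 d=22 * → l++
[1,15] -9+39=30 d=19 * → l++
[2,15] -7+39=32 d=17 * → l++
[3,15] -5+39=34 d=15 * → l++
[4,15] -3+39=36 d=13 * → l++
[5,15] 8+39=47 d=2 * → l++
[6,15] 14+39=53 d=4 → r--
[6,14] 14+34=48 d=1 * → l++
[7,14] 15+34=49 d=0 * → stop

pair (15, 34) with sum 49 (|Δ|=0)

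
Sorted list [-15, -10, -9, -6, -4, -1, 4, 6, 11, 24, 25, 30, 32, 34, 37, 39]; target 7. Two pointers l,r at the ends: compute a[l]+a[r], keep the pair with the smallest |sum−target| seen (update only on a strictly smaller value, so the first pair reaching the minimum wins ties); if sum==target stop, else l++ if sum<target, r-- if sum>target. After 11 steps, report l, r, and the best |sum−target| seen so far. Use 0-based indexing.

l=4, r=8, best |Δ|=2

l=0 r=15: -15+39=24 d=17 *, r--
l=0 r=14: -15+37=22 d=15 *, r--
l=0 r=13: -15+34=19 d=12 *, r--
l=0 r=12: -15+32=17 d=10 *, r--
l=0 r=11: -15+30=15 d=8 *, r--
l=0 r=10: -15+25=10 d=3 *, r--
l=0 r=9: -15+24=9 d=2 *, r--
l=0 r=8: -15+11=-4 d=11, l++
l=1 r=8: -10+11=1 d=6, l++
l=2 r=8: -9+11=2 d=5, l++
l=3 r=8: -6+11=5 d=2, l++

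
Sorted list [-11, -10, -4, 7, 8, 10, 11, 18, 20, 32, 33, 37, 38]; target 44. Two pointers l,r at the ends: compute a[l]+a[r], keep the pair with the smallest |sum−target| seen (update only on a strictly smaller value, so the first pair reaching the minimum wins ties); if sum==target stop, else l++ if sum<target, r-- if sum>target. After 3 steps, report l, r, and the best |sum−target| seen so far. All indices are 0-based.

l=3, r=12, best |Δ|=10

l=0 r=12: -11+38=27 d=17 *, l++
l=1 r=12: -10+38=28 d=16 *, l++
l=2 r=12: -4+38=34 d=10 *, l++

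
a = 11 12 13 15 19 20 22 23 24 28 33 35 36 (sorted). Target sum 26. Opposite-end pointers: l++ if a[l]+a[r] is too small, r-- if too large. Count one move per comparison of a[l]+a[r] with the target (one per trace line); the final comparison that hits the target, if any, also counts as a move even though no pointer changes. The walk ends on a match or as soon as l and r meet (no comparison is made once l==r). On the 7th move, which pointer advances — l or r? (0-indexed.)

r

[0,12] 11+36=47 >26 → r--
[0,11] 11+35=46 >26 → r--
[0,10] 11+33=44 >26 → r--
[0,9] 11+28=39 >26 → r--
[0,8] 11+24=35 >26 → r--
[0,7] 11+23=34 >26 → r--
[0,6] 11+22=33 >26 → r--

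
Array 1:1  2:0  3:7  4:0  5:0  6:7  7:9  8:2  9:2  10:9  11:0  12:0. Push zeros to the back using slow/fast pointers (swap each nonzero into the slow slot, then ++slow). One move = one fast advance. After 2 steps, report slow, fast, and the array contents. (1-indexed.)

(s=1,f=1) a[fast]=1≠0 swap→a[1]=1 → slow++,fast++
(s=2,f=2) a[fast]=0 → fast++

slow=2, fast=3, a=[1, 0, 7, 0, 0, 7, 9, 2, 2, 9, 0, 0]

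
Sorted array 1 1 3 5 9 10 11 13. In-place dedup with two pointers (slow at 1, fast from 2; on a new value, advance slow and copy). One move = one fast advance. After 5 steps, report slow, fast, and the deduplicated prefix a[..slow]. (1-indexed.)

slow=5, fast=7, prefix=[1, 3, 5, 9, 10]

slow=1 fast=2: a[fast]=1=a[slow] dup, fast++
slow=1 fast=3: a[fast]=3≠a[slow]=1 write a[2]=3, slow++,fast++
slow=2 fast=4: a[fast]=5≠a[slow]=3 write a[3]=5, slow++,fast++
slow=3 fast=5: a[fast]=9≠a[slow]=5 write a[4]=9, slow++,fast++
slow=4 fast=6: a[fast]=10≠a[slow]=9 write a[5]=10, slow++,fast++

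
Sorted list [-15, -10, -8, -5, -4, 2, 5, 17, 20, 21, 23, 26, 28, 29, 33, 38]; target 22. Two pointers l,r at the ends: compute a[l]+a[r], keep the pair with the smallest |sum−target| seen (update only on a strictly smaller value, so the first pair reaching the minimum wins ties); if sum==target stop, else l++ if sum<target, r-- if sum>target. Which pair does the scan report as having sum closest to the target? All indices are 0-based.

l=0 r=15: -15+38=23 d=1 *, r--
l=0 r=14: -15+33=18 d=4, l++
l=1 r=14: -10+33=23 d=1, r--
l=1 r=13: -10+29=19 d=3, l++
l=2 r=13: -8+29=21 d=1, l++
l=3 r=13: -5+29=24 d=2, r--
l=3 r=12: -5+28=23 d=1, r--
l=3 r=11: -5+26=21 d=1, l++
l=4 r=11: -4+26=22 d=0 *, stop

pair (-4, 26) with sum 22 (|Δ|=0)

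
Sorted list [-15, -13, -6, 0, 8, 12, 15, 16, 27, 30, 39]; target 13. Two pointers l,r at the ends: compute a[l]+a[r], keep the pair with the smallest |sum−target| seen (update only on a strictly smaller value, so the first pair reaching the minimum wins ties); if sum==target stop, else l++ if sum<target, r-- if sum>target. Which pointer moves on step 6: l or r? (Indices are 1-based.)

l

[1,11] -15+39=24 d=11 * → r--
[1,10] -15+30=15 d=2 * → r--
[1,9] -15+27=12 d=1 * → l++
[2,9] -13+27=14 d=1 → r--
[2,8] -13+16=3 d=10 → l++
[3,8] -6+16=10 d=3 → l++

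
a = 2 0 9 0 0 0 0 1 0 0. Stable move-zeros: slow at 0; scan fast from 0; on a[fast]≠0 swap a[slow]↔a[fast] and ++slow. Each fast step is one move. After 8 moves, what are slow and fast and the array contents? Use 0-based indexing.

slow=3, fast=8, a=[2, 9, 1, 0, 0, 0, 0, 0, 0, 0]

slow=0 fast=0: a[fast]=2≠0 swap→a[0]=2, slow++,fast++
slow=1 fast=1: a[fast]=0, fast++
slow=1 fast=2: a[fast]=9≠0 swap→a[1]=9, slow++,fast++
slow=2 fast=3: a[fast]=0, fast++
slow=2 fast=4: a[fast]=0, fast++
slow=2 fast=5: a[fast]=0, fast++
slow=2 fast=6: a[fast]=0, fast++
slow=2 fast=7: a[fast]=1≠0 swap→a[2]=1, slow++,fast++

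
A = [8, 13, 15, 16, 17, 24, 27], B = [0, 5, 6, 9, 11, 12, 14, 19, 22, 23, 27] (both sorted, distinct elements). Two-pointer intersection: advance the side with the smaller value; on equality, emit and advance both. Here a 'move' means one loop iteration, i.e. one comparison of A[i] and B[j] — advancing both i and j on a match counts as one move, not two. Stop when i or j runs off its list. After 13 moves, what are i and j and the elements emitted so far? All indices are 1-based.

[i=1,j=1] 8>0 → j++
[i=1,j=2] 8>5 → j++
[i=1,j=3] 8>6 → j++
[i=1,j=4] 8<9 → i++
[i=2,j=4] 13>9 → j++
[i=2,j=5] 13>11 → j++
[i=2,j=6] 13>12 → j++
[i=2,j=7] 13<14 → i++
[i=3,j=7] 15>14 → j++
[i=3,j=8] 15<19 → i++
[i=4,j=8] 16<19 → i++
[i=5,j=8] 17<19 → i++
[i=6,j=8] 24>19 → j++

i=6, j=9, emitted=[]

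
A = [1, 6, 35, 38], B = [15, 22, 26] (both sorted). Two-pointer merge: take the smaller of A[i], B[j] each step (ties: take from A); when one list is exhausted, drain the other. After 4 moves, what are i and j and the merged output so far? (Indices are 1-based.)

[i=1,j=1] A[i]=1<=B[j]=15 take 1 → i++
[i=2,j=1] A[i]=6<=B[j]=15 take 6 → i++
[i=3,j=1] A[i]=35>B[j]=15 take 15 → j++
[i=3,j=2] A[i]=35>B[j]=22 take 22 → j++

i=3, j=3, merged so far=[1, 6, 15, 22]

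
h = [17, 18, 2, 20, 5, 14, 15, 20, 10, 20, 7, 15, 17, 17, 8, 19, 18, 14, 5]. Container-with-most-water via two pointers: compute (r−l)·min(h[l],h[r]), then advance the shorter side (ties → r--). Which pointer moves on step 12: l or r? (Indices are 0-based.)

[0,18] min(17,5)*18=90 best=90 * → r--
[0,17] min(17,14)*17=238 best=238 * → r--
[0,16] min(17,18)*16=272 best=272 * → l++
[1,16] min(18,18)*15=270 best=272 → r--
[1,15] min(18,19)*14=252 best=272 → l++
[2,15] min(2,19)*13=26 best=272 → l++
[3,15] min(20,19)*12=228 best=272 → r--
[3,14] min(20,8)*11=88 best=272 → r--
[3,13] min(20,17)*10=170 best=272 → r--
[3,12] min(20,17)*9=153 best=272 → r--
[3,11] min(20,15)*8=120 best=272 → r--
[3,10] min(20,7)*7=49 best=272 → r--

r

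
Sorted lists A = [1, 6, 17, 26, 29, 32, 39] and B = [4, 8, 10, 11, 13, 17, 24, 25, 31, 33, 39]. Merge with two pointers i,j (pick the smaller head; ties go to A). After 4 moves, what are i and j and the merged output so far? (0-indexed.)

i=2, j=2, merged so far=[1, 4, 6, 8]

[i=0,j=0] A[i]=1<=B[j]=4 take 1 → i++
[i=1,j=0] A[i]=6>B[j]=4 take 4 → j++
[i=1,j=1] A[i]=6<=B[j]=8 take 6 → i++
[i=2,j=1] A[i]=17>B[j]=8 take 8 → j++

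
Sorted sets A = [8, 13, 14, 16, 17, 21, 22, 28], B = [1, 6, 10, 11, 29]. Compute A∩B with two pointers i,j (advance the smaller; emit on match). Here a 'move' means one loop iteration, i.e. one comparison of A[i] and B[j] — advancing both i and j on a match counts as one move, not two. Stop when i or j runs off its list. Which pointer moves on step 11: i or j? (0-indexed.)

i=0 j=0: 8>1, j++
i=0 j=1: 8>6, j++
i=0 j=2: 8<10, i++
i=1 j=2: 13>10, j++
i=1 j=3: 13>11, j++
i=1 j=4: 13<29, i++
i=2 j=4: 14<29, i++
i=3 j=4: 16<29, i++
i=4 j=4: 17<29, i++
i=5 j=4: 21<29, i++
i=6 j=4: 22<29, i++

i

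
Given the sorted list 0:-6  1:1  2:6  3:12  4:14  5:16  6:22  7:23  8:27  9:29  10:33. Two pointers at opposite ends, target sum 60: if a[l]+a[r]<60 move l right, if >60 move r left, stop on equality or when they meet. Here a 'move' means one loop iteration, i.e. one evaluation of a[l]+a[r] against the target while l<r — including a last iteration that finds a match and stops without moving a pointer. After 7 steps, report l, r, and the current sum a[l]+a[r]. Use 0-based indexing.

l=0 r=10: -6+33=27 <60, l++
l=1 r=10: 1+33=34 <60, l++
l=2 r=10: 6+33=39 <60, l++
l=3 r=10: 12+33=45 <60, l++
l=4 r=10: 14+33=47 <60, l++
l=5 r=10: 16+33=49 <60, l++
l=6 r=10: 22+33=55 <60, l++

l=7, r=10, sum=56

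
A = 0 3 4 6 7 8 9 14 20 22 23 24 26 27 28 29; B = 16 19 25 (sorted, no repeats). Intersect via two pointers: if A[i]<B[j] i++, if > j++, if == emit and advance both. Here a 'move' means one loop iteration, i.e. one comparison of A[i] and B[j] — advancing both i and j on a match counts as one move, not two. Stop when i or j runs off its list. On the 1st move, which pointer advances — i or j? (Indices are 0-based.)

[i=0,j=0] 0<16 → i++

i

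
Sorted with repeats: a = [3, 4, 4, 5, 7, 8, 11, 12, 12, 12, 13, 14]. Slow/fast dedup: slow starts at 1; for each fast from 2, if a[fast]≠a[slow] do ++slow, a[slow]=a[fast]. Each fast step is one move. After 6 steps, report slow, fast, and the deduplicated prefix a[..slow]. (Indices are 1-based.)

slow=6, fast=8, prefix=[3, 4, 5, 7, 8, 11]

(s=1,f=2) a[fast]=4≠a[slow]=3 write a[2]=4 → slow++,fast++
(s=2,f=3) a[fast]=4=a[slow] dup → fast++
(s=2,f=4) a[fast]=5≠a[slow]=4 write a[3]=5 → slow++,fast++
(s=3,f=5) a[fast]=7≠a[slow]=5 write a[4]=7 → slow++,fast++
(s=4,f=6) a[fast]=8≠a[slow]=7 write a[5]=8 → slow++,fast++
(s=5,f=7) a[fast]=11≠a[slow]=8 write a[6]=11 → slow++,fast++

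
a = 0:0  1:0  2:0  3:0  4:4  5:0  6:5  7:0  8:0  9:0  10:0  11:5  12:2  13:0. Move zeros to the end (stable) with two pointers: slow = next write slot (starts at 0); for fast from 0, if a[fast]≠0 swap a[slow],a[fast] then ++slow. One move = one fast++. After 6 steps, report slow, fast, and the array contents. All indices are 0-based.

slow=1, fast=6, a=[4, 0, 0, 0, 0, 0, 5, 0, 0, 0, 0, 5, 2, 0]

(s=0,f=0) a[fast]=0 → fast++
(s=0,f=1) a[fast]=0 → fast++
(s=0,f=2) a[fast]=0 → fast++
(s=0,f=3) a[fast]=0 → fast++
(s=0,f=4) a[fast]=4≠0 swap→a[0]=4 → slow++,fast++
(s=1,f=5) a[fast]=0 → fast++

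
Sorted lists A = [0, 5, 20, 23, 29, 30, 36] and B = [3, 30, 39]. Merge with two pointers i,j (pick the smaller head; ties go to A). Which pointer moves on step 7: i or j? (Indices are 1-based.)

i

[i=1,j=1] A[i]=0<=B[j]=3 take 0 → i++
[i=2,j=1] A[i]=5>B[j]=3 take 3 → j++
[i=2,j=2] A[i]=5<=B[j]=30 take 5 → i++
[i=3,j=2] A[i]=20<=B[j]=30 take 20 → i++
[i=4,j=2] A[i]=23<=B[j]=30 take 23 → i++
[i=5,j=2] A[i]=29<=B[j]=30 take 29 → i++
[i=6,j=2] A[i]=30<=B[j]=30 take 30 → i++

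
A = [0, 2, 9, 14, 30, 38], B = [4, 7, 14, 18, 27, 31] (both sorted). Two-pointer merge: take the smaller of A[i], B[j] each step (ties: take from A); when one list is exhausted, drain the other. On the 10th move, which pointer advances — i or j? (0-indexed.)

i=0 j=0: A[i]=0<=B[j]=4 take 0, i++
i=1 j=0: A[i]=2<=B[j]=4 take 2, i++
i=2 j=0: A[i]=9>B[j]=4 take 4, j++
i=2 j=1: A[i]=9>B[j]=7 take 7, j++
i=2 j=2: A[i]=9<=B[j]=14 take 9, i++
i=3 j=2: A[i]=14<=B[j]=14 take 14, i++
i=4 j=2: A[i]=30>B[j]=14 take 14, j++
i=4 j=3: A[i]=30>B[j]=18 take 18, j++
i=4 j=4: A[i]=30>B[j]=27 take 27, j++
i=4 j=5: A[i]=30<=B[j]=31 take 30, i++

i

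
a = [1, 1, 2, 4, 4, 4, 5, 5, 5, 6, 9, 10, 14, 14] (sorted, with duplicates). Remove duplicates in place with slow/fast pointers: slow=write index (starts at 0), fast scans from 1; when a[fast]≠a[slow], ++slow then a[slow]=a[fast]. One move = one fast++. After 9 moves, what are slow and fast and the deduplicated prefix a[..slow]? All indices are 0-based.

slow=4, fast=10, prefix=[1, 2, 4, 5, 6]

(s=0,f=1) a[fast]=1=a[slow] dup → fast++
(s=0,f=2) a[fast]=2≠a[slow]=1 write a[1]=2 → slow++,fast++
(s=1,f=3) a[fast]=4≠a[slow]=2 write a[2]=4 → slow++,fast++
(s=2,f=4) a[fast]=4=a[slow] dup → fast++
(s=2,f=5) a[fast]=4=a[slow] dup → fast++
(s=2,f=6) a[fast]=5≠a[slow]=4 write a[3]=5 → slow++,fast++
(s=3,f=7) a[fast]=5=a[slow] dup → fast++
(s=3,f=8) a[fast]=5=a[slow] dup → fast++
(s=3,f=9) a[fast]=6≠a[slow]=5 write a[4]=6 → slow++,fast++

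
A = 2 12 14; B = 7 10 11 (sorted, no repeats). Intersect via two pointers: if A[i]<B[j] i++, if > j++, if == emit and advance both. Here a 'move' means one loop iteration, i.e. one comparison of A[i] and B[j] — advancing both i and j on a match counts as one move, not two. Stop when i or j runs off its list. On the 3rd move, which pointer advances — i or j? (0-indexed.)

j

i=0 j=0: 2<7, i++
i=1 j=0: 12>7, j++
i=1 j=1: 12>10, j++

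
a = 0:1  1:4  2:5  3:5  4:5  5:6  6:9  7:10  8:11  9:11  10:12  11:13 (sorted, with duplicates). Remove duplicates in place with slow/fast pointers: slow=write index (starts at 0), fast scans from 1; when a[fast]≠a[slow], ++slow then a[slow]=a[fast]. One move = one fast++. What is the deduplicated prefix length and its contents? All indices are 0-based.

(s=0,f=1) a[fast]=4≠a[slow]=1 write a[1]=4 → slow++,fast++
(s=1,f=2) a[fast]=5≠a[slow]=4 write a[2]=5 → slow++,fast++
(s=2,f=3) a[fast]=5=a[slow] dup → fast++
(s=2,f=4) a[fast]=5=a[slow] dup → fast++
(s=2,f=5) a[fast]=6≠a[slow]=5 write a[3]=6 → slow++,fast++
(s=3,f=6) a[fast]=9≠a[slow]=6 write a[4]=9 → slow++,fast++
(s=4,f=7) a[fast]=10≠a[slow]=9 write a[5]=10 → slow++,fast++
(s=5,f=8) a[fast]=11≠a[slow]=10 write a[6]=11 → slow++,fast++
(s=6,f=9) a[fast]=11=a[slow] dup → fast++
(s=6,f=10) a[fast]=12≠a[slow]=11 write a[7]=12 → slow++,fast++
(s=7,f=11) a[fast]=13≠a[slow]=12 write a[8]=13 → slow++,fast++

length 9; prefix = [1, 4, 5, 6, 9, 10, 11, 12, 13]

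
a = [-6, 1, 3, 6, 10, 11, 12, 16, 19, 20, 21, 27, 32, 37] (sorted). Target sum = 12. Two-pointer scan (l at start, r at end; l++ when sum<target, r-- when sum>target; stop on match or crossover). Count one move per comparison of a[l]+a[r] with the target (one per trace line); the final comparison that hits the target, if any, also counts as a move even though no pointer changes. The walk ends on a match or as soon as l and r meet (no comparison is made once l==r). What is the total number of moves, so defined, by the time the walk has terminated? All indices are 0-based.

[0,13] -6+37=31 >12 → r--
[0,12] -6+32=26 >12 → r--
[0,11] -6+27=21 >12 → r--
[0,10] -6+21=15 >12 → r--
[0,9] -6+20=14 >12 → r--
[0,8] -6+19=13 >12 → r--
[0,7] -6+16=10 <12 → l++
[1,7] 1+16=17 >12 → r--
[1,6] 1+12=13 >12 → r--
[1,5] 1+11=12 → found

10 moves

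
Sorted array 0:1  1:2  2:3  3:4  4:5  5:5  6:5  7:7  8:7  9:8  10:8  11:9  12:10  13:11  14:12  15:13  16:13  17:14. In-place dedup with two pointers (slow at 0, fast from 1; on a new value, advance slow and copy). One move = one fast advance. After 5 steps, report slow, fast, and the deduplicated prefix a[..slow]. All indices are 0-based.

slow=4, fast=6, prefix=[1, 2, 3, 4, 5]

slow=0 fast=1: a[fast]=2≠a[slow]=1 write a[1]=2, slow++,fast++
slow=1 fast=2: a[fast]=3≠a[slow]=2 write a[2]=3, slow++,fast++
slow=2 fast=3: a[fast]=4≠a[slow]=3 write a[3]=4, slow++,fast++
slow=3 fast=4: a[fast]=5≠a[slow]=4 write a[4]=5, slow++,fast++
slow=4 fast=5: a[fast]=5=a[slow] dup, fast++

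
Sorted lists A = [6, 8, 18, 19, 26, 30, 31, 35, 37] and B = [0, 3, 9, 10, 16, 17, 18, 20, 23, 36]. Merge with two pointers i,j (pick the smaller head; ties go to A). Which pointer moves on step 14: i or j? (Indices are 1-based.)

i

i=1 j=1: A[i]=6>B[j]=0 take 0, j++
i=1 j=2: A[i]=6>B[j]=3 take 3, j++
i=1 j=3: A[i]=6<=B[j]=9 take 6, i++
i=2 j=3: A[i]=8<=B[j]=9 take 8, i++
i=3 j=3: A[i]=18>B[j]=9 take 9, j++
i=3 j=4: A[i]=18>B[j]=10 take 10, j++
i=3 j=5: A[i]=18>B[j]=16 take 16, j++
i=3 j=6: A[i]=18>B[j]=17 take 17, j++
i=3 j=7: A[i]=18<=B[j]=18 take 18, i++
i=4 j=7: A[i]=19>B[j]=18 take 18, j++
i=4 j=8: A[i]=19<=B[j]=20 take 19, i++
i=5 j=8: A[i]=26>B[j]=20 take 20, j++
i=5 j=9: A[i]=26>B[j]=23 take 23, j++
i=5 j=10: A[i]=26<=B[j]=36 take 26, i++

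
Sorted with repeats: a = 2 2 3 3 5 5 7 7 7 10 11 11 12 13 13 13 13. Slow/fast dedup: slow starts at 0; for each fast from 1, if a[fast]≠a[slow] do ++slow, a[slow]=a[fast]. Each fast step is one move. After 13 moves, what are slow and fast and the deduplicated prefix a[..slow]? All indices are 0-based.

slow=0 fast=1: a[fast]=2=a[slow] dup, fast++
slow=0 fast=2: a[fast]=3≠a[slow]=2 write a[1]=3, slow++,fast++
slow=1 fast=3: a[fast]=3=a[slow] dup, fast++
slow=1 fast=4: a[fast]=5≠a[slow]=3 write a[2]=5, slow++,fast++
slow=2 fast=5: a[fast]=5=a[slow] dup, fast++
slow=2 fast=6: a[fast]=7≠a[slow]=5 write a[3]=7, slow++,fast++
slow=3 fast=7: a[fast]=7=a[slow] dup, fast++
slow=3 fast=8: a[fast]=7=a[slow] dup, fast++
slow=3 fast=9: a[fast]=10≠a[slow]=7 write a[4]=10, slow++,fast++
slow=4 fast=10: a[fast]=11≠a[slow]=10 write a[5]=11, slow++,fast++
slow=5 fast=11: a[fast]=11=a[slow] dup, fast++
slow=5 fast=12: a[fast]=12≠a[slow]=11 write a[6]=12, slow++,fast++
slow=6 fast=13: a[fast]=13≠a[slow]=12 write a[7]=13, slow++,fast++

slow=7, fast=14, prefix=[2, 3, 5, 7, 10, 11, 12, 13]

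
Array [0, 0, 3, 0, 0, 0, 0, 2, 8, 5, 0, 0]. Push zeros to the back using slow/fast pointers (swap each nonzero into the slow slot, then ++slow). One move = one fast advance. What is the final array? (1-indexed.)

[3, 2, 8, 5, 0, 0, 0, 0, 0, 0, 0, 0]

(s=1,f=1) a[fast]=0 → fast++
(s=1,f=2) a[fast]=0 → fast++
(s=1,f=3) a[fast]=3≠0 swap→a[1]=3 → slow++,fast++
(s=2,f=4) a[fast]=0 → fast++
(s=2,f=5) a[fast]=0 → fast++
(s=2,f=6) a[fast]=0 → fast++
(s=2,f=7) a[fast]=0 → fast++
(s=2,f=8) a[fast]=2≠0 swap→a[2]=2 → slow++,fast++
(s=3,f=9) a[fast]=8≠0 swap→a[3]=8 → slow++,fast++
(s=4,f=10) a[fast]=5≠0 swap→a[4]=5 → slow++,fast++
(s=5,f=11) a[fast]=0 → fast++
(s=5,f=12) a[fast]=0 → fast++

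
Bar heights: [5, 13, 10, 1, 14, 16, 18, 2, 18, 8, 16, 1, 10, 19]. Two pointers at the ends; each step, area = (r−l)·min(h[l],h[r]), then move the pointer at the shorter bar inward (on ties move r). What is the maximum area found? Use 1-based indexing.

max area = 156

[1,14] min(5,19)*13=65 best=65 * → l++
[2,14] min(13,19)*12=156 best=156 * → l++
[3,14] min(10,19)*11=110 best=156 → l++
[4,14] min(1,19)*10=10 best=156 → l++
[5,14] min(14,19)*9=126 best=156 → l++
[6,14] min(16,19)*8=128 best=156 → l++
[7,14] min(18,19)*7=126 best=156 → l++
[8,14] min(2,19)*6=12 best=156 → l++
[9,14] min(18,19)*5=90 best=156 → l++
[10,14] min(8,19)*4=32 best=156 → l++
[11,14] min(16,19)*3=48 best=156 → l++
[12,14] min(1,19)*2=2 best=156 → l++
[13,14] min(10,19)*1=10 best=156 → l++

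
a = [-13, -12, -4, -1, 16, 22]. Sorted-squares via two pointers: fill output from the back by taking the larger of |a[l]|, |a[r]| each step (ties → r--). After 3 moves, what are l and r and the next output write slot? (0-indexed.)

l=1, r=3, next write slot=2

l=0 r=5: |-13|<=|22| out[5]=484, r--
l=0 r=4: |-13|<=|16| out[4]=256, r--
l=0 r=3: |-13|>|-1| out[3]=169, l++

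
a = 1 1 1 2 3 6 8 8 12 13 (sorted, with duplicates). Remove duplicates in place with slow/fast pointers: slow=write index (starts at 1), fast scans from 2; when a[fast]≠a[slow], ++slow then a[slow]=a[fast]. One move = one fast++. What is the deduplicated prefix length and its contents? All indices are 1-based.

length 7; prefix = [1, 2, 3, 6, 8, 12, 13]

(s=1,f=2) a[fast]=1=a[slow] dup → fast++
(s=1,f=3) a[fast]=1=a[slow] dup → fast++
(s=1,f=4) a[fast]=2≠a[slow]=1 write a[2]=2 → slow++,fast++
(s=2,f=5) a[fast]=3≠a[slow]=2 write a[3]=3 → slow++,fast++
(s=3,f=6) a[fast]=6≠a[slow]=3 write a[4]=6 → slow++,fast++
(s=4,f=7) a[fast]=8≠a[slow]=6 write a[5]=8 → slow++,fast++
(s=5,f=8) a[fast]=8=a[slow] dup → fast++
(s=5,f=9) a[fast]=12≠a[slow]=8 write a[6]=12 → slow++,fast++
(s=6,f=10) a[fast]=13≠a[slow]=12 write a[7]=13 → slow++,fast++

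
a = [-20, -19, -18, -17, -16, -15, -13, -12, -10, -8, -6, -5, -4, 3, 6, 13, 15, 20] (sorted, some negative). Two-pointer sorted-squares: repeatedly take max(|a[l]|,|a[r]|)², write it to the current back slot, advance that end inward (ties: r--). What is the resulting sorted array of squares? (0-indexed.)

l=0 r=17: |-20|<=|20| out[17]=400, r--
l=0 r=16: |-20|>|15| out[16]=400, l++
l=1 r=16: |-19|>|15| out[15]=361, l++
l=2 r=16: |-18|>|15| out[14]=324, l++
l=3 r=16: |-17|>|15| out[13]=289, l++
l=4 r=16: |-16|>|15| out[12]=256, l++
l=5 r=16: |-15|<=|15| out[11]=225, r--
l=5 r=15: |-15|>|13| out[10]=225, l++
l=6 r=15: |-13|<=|13| out[9]=169, r--
l=6 r=14: |-13|>|6| out[8]=169, l++
l=7 r=14: |-12|>|6| out[7]=144, l++
l=8 r=14: |-10|>|6| out[6]=100, l++
l=9 r=14: |-8|>|6| out[5]=64, l++
l=10 r=14: |-6|<=|6| out[4]=36, r--
l=10 r=13: |-6|>|3| out[3]=36, l++
l=11 r=13: |-5|>|3| out[2]=25, l++
l=12 r=13: |-4|>|3| out[1]=16, l++
l=13 r=13: |3|<=|3| out[0]=9, r--

[9, 16, 25, 36, 36, 64, 100, 144, 169, 169, 225, 225, 256, 289, 324, 361, 400, 400]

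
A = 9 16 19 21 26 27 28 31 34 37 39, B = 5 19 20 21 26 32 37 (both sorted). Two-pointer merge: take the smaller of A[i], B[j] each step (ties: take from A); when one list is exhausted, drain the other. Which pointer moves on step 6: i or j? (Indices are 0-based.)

i=0 j=0: A[i]=9>B[j]=5 take 5, j++
i=0 j=1: A[i]=9<=B[j]=19 take 9, i++
i=1 j=1: A[i]=16<=B[j]=19 take 16, i++
i=2 j=1: A[i]=19<=B[j]=19 take 19, i++
i=3 j=1: A[i]=21>B[j]=19 take 19, j++
i=3 j=2: A[i]=21>B[j]=20 take 20, j++

j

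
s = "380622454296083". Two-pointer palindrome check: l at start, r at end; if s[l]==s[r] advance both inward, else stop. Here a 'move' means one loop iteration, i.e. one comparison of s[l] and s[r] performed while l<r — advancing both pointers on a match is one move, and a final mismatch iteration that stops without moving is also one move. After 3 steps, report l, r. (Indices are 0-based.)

l=3, r=11

[0,14] '3'=='3' → l++,r--
[1,13] '8'=='8' → l++,r--
[2,12] '0'=='0' → l++,r--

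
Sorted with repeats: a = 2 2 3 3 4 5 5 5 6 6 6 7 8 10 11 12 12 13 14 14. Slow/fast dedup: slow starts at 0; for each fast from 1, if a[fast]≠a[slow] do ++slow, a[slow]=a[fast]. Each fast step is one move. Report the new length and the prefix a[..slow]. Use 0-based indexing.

(s=0,f=1) a[fast]=2=a[slow] dup → fast++
(s=0,f=2) a[fast]=3≠a[slow]=2 write a[1]=3 → slow++,fast++
(s=1,f=3) a[fast]=3=a[slow] dup → fast++
(s=1,f=4) a[fast]=4≠a[slow]=3 write a[2]=4 → slow++,fast++
(s=2,f=5) a[fast]=5≠a[slow]=4 write a[3]=5 → slow++,fast++
(s=3,f=6) a[fast]=5=a[slow] dup → fast++
(s=3,f=7) a[fast]=5=a[slow] dup → fast++
(s=3,f=8) a[fast]=6≠a[slow]=5 write a[4]=6 → slow++,fast++
(s=4,f=9) a[fast]=6=a[slow] dup → fast++
(s=4,f=10) a[fast]=6=a[slow] dup → fast++
(s=4,f=11) a[fast]=7≠a[slow]=6 write a[5]=7 → slow++,fast++
(s=5,f=12) a[fast]=8≠a[slow]=7 write a[6]=8 → slow++,fast++
(s=6,f=13) a[fast]=10≠a[slow]=8 write a[7]=10 → slow++,fast++
(s=7,f=14) a[fast]=11≠a[slow]=10 write a[8]=11 → slow++,fast++
(s=8,f=15) a[fast]=12≠a[slow]=11 write a[9]=12 → slow++,fast++
(s=9,f=16) a[fast]=12=a[slow] dup → fast++
(s=9,f=17) a[fast]=13≠a[slow]=12 write a[10]=13 → slow++,fast++
(s=10,f=18) a[fast]=14≠a[slow]=13 write a[11]=14 → slow++,fast++
(s=11,f=19) a[fast]=14=a[slow] dup → fast++

length 12; prefix = [2, 3, 4, 5, 6, 7, 8, 10, 11, 12, 13, 14]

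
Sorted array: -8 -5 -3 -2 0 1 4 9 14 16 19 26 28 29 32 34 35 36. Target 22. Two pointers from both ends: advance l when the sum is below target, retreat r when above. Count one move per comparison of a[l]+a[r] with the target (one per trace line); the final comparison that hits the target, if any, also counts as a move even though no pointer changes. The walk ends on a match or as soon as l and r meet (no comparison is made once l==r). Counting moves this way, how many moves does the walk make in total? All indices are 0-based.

17 moves

[0,17] -8+36=28 >22 → r--
[0,16] -8+35=27 >22 → r--
[0,15] -8+34=26 >22 → r--
[0,14] -8+32=24 >22 → r--
[0,13] -8+29=21 <22 → l++
[1,13] -5+29=24 >22 → r--
[1,12] -5+28=23 >22 → r--
[1,11] -5+26=21 <22 → l++
[2,11] -3+26=23 >22 → r--
[2,10] -3+19=16 <22 → l++
[3,10] -2+19=17 <22 → l++
[4,10] 0+19=19 <22 → l++
[5,10] 1+19=20 <22 → l++
[6,10] 4+19=23 >22 → r--
[6,9] 4+16=20 <22 → l++
[7,9] 9+16=25 >22 → r--
[7,8] 9+14=23 >22 → r--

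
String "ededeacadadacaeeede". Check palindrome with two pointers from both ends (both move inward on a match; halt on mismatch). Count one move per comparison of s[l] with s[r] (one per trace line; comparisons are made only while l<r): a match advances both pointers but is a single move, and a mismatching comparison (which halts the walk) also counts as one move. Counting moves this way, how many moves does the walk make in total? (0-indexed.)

4 moves

[0,18] 'e'=='e' → l++,r--
[1,17] 'd'=='d' → l++,r--
[2,16] 'e'=='e' → l++,r--
[3,15] 'd'!='e' → stop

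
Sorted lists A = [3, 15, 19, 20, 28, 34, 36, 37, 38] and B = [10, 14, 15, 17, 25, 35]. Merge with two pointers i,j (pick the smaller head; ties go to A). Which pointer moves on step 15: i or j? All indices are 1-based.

i

i=1 j=1: A[i]=3<=B[j]=10 take 3, i++
i=2 j=1: A[i]=15>B[j]=10 take 10, j++
i=2 j=2: A[i]=15>B[j]=14 take 14, j++
i=2 j=3: A[i]=15<=B[j]=15 take 15, i++
i=3 j=3: A[i]=19>B[j]=15 take 15, j++
i=3 j=4: A[i]=19>B[j]=17 take 17, j++
i=3 j=5: A[i]=19<=B[j]=25 take 19, i++
i=4 j=5: A[i]=20<=B[j]=25 take 20, i++
i=5 j=5: A[i]=28>B[j]=25 take 25, j++
i=5 j=6: A[i]=28<=B[j]=35 take 28, i++
i=6 j=6: A[i]=34<=B[j]=35 take 34, i++
i=7 j=6: A[i]=36>B[j]=35 take 35, j++
i=7 j=7: B done, take A[i]=36, i++
i=8 j=7: B done, take A[i]=37, i++
i=9 j=7: B done, take A[i]=38, i++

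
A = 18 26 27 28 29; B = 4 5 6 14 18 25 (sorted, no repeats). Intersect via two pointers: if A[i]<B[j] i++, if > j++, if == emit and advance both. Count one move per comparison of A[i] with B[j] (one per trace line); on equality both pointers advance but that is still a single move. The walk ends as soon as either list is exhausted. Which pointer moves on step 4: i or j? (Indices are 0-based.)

i=0 j=0: 18>4, j++
i=0 j=1: 18>5, j++
i=0 j=2: 18>6, j++
i=0 j=3: 18>14, j++

j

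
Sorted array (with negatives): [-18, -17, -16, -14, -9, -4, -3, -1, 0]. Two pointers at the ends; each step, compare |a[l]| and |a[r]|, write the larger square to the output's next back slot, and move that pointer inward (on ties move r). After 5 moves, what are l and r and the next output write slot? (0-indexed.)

[0,8] |-18|>|0| out[8]=324 → l++
[1,8] |-17|>|0| out[7]=289 → l++
[2,8] |-16|>|0| out[6]=256 → l++
[3,8] |-14|>|0| out[5]=196 → l++
[4,8] |-9|>|0| out[4]=81 → l++

l=5, r=8, next write slot=3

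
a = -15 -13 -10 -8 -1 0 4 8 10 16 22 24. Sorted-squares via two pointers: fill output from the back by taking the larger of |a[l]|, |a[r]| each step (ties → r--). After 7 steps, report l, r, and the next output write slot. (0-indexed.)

l=3, r=7, next write slot=4

l=0 r=11: |-15|<=|24| out[11]=576, r--
l=0 r=10: |-15|<=|22| out[10]=484, r--
l=0 r=9: |-15|<=|16| out[9]=256, r--
l=0 r=8: |-15|>|10| out[8]=225, l++
l=1 r=8: |-13|>|10| out[7]=169, l++
l=2 r=8: |-10|<=|10| out[6]=100, r--
l=2 r=7: |-10|>|8| out[5]=100, l++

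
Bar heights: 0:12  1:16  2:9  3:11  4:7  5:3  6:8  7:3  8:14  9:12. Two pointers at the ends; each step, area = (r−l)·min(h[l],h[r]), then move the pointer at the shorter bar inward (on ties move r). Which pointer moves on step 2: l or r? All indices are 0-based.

[0,9] min(12,12)*9=108 best=108 * → r--
[0,8] min(12,14)*8=96 best=108 → l++

l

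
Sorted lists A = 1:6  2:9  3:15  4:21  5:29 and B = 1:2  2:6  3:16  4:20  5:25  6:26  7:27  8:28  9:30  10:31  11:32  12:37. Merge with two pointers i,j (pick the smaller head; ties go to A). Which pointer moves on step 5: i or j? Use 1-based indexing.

i

i=1 j=1: A[i]=6>B[j]=2 take 2, j++
i=1 j=2: A[i]=6<=B[j]=6 take 6, i++
i=2 j=2: A[i]=9>B[j]=6 take 6, j++
i=2 j=3: A[i]=9<=B[j]=16 take 9, i++
i=3 j=3: A[i]=15<=B[j]=16 take 15, i++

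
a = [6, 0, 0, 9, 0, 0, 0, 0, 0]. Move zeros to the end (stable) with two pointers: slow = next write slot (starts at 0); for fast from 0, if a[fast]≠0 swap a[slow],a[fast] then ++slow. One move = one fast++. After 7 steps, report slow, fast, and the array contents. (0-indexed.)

slow=2, fast=7, a=[6, 9, 0, 0, 0, 0, 0, 0, 0]

slow=0 fast=0: a[fast]=6≠0 swap→a[0]=6, slow++,fast++
slow=1 fast=1: a[fast]=0, fast++
slow=1 fast=2: a[fast]=0, fast++
slow=1 fast=3: a[fast]=9≠0 swap→a[1]=9, slow++,fast++
slow=2 fast=4: a[fast]=0, fast++
slow=2 fast=5: a[fast]=0, fast++
slow=2 fast=6: a[fast]=0, fast++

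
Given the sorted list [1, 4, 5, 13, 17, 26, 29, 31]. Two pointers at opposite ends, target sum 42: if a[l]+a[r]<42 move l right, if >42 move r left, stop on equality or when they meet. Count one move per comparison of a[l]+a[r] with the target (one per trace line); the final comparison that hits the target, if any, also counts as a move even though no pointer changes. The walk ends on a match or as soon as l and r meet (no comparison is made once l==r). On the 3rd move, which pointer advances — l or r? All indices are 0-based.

l

[0,7] 1+31=32 <42 → l++
[1,7] 4+31=35 <42 → l++
[2,7] 5+31=36 <42 → l++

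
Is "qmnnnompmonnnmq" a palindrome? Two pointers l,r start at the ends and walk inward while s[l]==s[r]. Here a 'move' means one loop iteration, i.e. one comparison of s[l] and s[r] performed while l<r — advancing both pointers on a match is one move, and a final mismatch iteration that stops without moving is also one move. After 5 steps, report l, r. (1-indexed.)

[1,15] 'q'=='q' → l++,r--
[2,14] 'm'=='m' → l++,r--
[3,13] 'n'=='n' → l++,r--
[4,12] 'n'=='n' → l++,r--
[5,11] 'n'=='n' → l++,r--

l=6, r=10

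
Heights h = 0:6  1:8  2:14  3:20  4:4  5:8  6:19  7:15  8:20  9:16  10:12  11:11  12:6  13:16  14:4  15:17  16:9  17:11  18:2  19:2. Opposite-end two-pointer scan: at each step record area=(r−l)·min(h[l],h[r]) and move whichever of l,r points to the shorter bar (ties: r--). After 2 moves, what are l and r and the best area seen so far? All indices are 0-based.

[0,19] min(6,2)*19=38 best=38 * → r--
[0,18] min(6,2)*18=36 best=38 → r--

l=0, r=17, best area=38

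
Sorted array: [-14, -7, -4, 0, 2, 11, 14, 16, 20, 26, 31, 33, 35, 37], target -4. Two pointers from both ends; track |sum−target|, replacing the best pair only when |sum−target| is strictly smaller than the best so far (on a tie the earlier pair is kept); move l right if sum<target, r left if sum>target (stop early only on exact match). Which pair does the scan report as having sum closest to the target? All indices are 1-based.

[1,14] -14+37=23 d=27 * → r--
[1,13] -14+35=21 d=25 * → r--
[1,12] -14+33=19 d=23 * → r--
[1,11] -14+31=17 d=21 * → r--
[1,10] -14+26=12 d=16 * → r--
[1,9] -14+20=6 d=10 * → r--
[1,8] -14+16=2 d=6 * → r--
[1,7] -14+14=0 d=4 * → r--
[1,6] -14+11=-3 d=1 * → r--
[1,5] -14+2=-12 d=8 → l++
[2,5] -7+2=-5 d=1 → l++
[3,5] -4+2=-2 d=2 → r--
[3,4] -4+0=-4 d=0 * → stop

pair (-4, 0) with sum -4 (|Δ|=0)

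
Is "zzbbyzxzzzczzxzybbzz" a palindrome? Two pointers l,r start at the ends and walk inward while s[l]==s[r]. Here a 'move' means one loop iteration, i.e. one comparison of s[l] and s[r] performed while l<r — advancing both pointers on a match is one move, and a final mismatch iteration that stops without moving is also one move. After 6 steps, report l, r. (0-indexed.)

l=0 r=19: 'z'=='z', l++,r--
l=1 r=18: 'z'=='z', l++,r--
l=2 r=17: 'b'=='b', l++,r--
l=3 r=16: 'b'=='b', l++,r--
l=4 r=15: 'y'=='y', l++,r--
l=5 r=14: 'z'=='z', l++,r--

l=6, r=13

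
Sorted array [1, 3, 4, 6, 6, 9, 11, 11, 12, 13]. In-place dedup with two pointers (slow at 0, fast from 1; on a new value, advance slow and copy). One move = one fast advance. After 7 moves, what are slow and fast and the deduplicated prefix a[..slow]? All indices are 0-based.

slow=5, fast=8, prefix=[1, 3, 4, 6, 9, 11]

slow=0 fast=1: a[fast]=3≠a[slow]=1 write a[1]=3, slow++,fast++
slow=1 fast=2: a[fast]=4≠a[slow]=3 write a[2]=4, slow++,fast++
slow=2 fast=3: a[fast]=6≠a[slow]=4 write a[3]=6, slow++,fast++
slow=3 fast=4: a[fast]=6=a[slow] dup, fast++
slow=3 fast=5: a[fast]=9≠a[slow]=6 write a[4]=9, slow++,fast++
slow=4 fast=6: a[fast]=11≠a[slow]=9 write a[5]=11, slow++,fast++
slow=5 fast=7: a[fast]=11=a[slow] dup, fast++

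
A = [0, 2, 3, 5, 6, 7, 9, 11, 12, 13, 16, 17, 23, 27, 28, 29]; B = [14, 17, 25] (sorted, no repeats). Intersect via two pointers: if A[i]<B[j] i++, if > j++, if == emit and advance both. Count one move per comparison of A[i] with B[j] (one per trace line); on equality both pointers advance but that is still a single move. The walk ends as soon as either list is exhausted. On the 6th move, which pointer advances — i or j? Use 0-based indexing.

i

i=0 j=0: 0<14, i++
i=1 j=0: 2<14, i++
i=2 j=0: 3<14, i++
i=3 j=0: 5<14, i++
i=4 j=0: 6<14, i++
i=5 j=0: 7<14, i++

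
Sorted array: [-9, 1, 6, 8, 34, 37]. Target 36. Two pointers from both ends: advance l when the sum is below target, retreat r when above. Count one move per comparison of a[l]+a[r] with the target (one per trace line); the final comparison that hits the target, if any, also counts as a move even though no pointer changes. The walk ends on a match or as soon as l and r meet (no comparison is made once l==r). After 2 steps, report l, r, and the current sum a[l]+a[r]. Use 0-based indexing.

l=1, r=4, sum=35

l=0 r=5: -9+37=28 <36, l++
l=1 r=5: 1+37=38 >36, r--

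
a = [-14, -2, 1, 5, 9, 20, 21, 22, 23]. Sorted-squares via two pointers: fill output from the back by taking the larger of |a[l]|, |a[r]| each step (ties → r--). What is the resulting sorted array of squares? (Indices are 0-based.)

l=0 r=8: |-14|<=|23| out[8]=529, r--
l=0 r=7: |-14|<=|22| out[7]=484, r--
l=0 r=6: |-14|<=|21| out[6]=441, r--
l=0 r=5: |-14|<=|20| out[5]=400, r--
l=0 r=4: |-14|>|9| out[4]=196, l++
l=1 r=4: |-2|<=|9| out[3]=81, r--
l=1 r=3: |-2|<=|5| out[2]=25, r--
l=1 r=2: |-2|>|1| out[1]=4, l++
l=2 r=2: |1|<=|1| out[0]=1, r--

[1, 4, 25, 81, 196, 400, 441, 484, 529]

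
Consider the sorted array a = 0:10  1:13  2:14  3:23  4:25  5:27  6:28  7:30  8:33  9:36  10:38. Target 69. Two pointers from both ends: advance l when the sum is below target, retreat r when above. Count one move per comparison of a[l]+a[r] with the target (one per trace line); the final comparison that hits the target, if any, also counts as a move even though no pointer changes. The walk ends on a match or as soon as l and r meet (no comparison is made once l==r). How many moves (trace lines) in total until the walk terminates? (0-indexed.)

[0,10] 10+38=48 <69 → l++
[1,10] 13+38=51 <69 → l++
[2,10] 14+38=52 <69 → l++
[3,10] 23+38=61 <69 → l++
[4,10] 25+38=63 <69 → l++
[5,10] 27+38=65 <69 → l++
[6,10] 28+38=66 <69 → l++
[7,10] 30+38=68 <69 → l++
[8,10] 33+38=71 >69 → r--
[8,9] 33+36=69 → found

10 moves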